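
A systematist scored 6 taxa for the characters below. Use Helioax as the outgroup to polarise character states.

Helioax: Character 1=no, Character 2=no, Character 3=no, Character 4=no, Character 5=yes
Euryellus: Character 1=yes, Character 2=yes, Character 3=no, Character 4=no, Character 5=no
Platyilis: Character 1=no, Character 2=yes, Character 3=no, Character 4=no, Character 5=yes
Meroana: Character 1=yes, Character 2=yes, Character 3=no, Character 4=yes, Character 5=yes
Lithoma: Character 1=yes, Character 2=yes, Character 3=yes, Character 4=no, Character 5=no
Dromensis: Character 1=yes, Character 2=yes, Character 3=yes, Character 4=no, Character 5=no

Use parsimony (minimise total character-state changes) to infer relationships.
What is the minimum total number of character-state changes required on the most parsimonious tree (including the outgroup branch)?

5

Character polarity is set by the outgroup: the derived state is whichever differs from the outgroup's state, so for Character 5 the derived state is 'no', and for the remaining characters it is 'yes'.
Character 1 (derived state 'yes') is shared by Dromensis, Euryellus, Lithoma, and Meroana — a synapomorphy uniting that clade.
All ingroup taxa share the derived state 'yes' for Character 2; it defines the ingroup but does not resolve relationships within it.
Only Dromensis and Lithoma show the derived state 'yes' for Character 3, supporting them as a clade.
Character 4 (derived state 'yes') is unique to Meroana (autapomorphy; uninformative for grouping).
Character 5 (derived state 'no') is shared by Dromensis, Euryellus, and Lithoma — a synapomorphy uniting that clade.
Most parsimonious ingroup topology: (((Euryellus,(Lithoma,Dromensis)),Meroana),Platyilis).
Changes per character on this tree: Character 1: 1; Character 2: 1; Character 3: 1; Character 4: 1; Character 5: 1.
Total = 5.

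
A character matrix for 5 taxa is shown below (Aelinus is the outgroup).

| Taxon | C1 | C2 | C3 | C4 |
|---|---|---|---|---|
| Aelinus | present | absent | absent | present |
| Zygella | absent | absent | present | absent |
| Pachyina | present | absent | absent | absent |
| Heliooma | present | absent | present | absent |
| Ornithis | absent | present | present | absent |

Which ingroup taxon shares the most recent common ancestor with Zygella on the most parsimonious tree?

Ornithis

Character polarity is set by the outgroup: the derived state is whichever differs from the outgroup's state, so for C1, C4 the derived state is 'absent', and for the remaining characters it is 'present'.
C1 (derived state 'absent') is shared by Ornithis and Zygella — a synapomorphy uniting that clade.
C2: derived state 'present' in Ornithis only — an autapomorphy, so it tells us nothing about relationships among taxa.
Only Heliooma, Ornithis, and Zygella show the derived state 'present' for C3, supporting them as a clade.
C4 (derived state 'absent') is shared by all ingroup taxa — unites the whole ingroup.
Most parsimonious ingroup topology: (((Zygella,Ornithis),Heliooma),Pachyina).
Zygella and Ornithis form a cherry on this tree, so they are sister taxa.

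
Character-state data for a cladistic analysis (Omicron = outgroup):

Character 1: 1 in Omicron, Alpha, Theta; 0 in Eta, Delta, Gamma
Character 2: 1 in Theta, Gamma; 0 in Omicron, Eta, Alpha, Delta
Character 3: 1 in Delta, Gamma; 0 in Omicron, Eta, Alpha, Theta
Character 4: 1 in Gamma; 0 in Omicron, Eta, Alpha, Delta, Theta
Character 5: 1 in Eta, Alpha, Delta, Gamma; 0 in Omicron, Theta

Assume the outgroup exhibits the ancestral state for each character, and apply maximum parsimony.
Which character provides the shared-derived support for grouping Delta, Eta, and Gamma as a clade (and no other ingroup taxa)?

Character 1

Character polarity is set by the outgroup: the derived state is whichever differs from the outgroup's state, so for Character 1 the derived state is '0', and for the remaining characters it is '1'.
Only Delta, Eta, and Gamma show the derived state '0' for Character 1, supporting them as a clade.
Character 2 groups Gamma and Theta, which is incompatible with the clades supported by the remaining characters; treating it as convergent (homoplasy) costs fewer steps than any alternative tree.
Only Delta and Gamma show the derived state '1' for Character 3, supporting them as a clade.
Character 4: derived state '1' in Gamma only — an autapomorphy, so it tells us nothing about relationships among taxa.
Only Alpha, Delta, Eta, and Gamma show the derived state '1' for Character 5, supporting them as a clade.
Most parsimonious ingroup topology: (((Eta,(Delta,Gamma)),Alpha),Theta).
The clade {Delta, Eta, Gamma} is supported by Character 1: its derived state '0' occurs in exactly those taxa and in no other taxon (including the outgroup).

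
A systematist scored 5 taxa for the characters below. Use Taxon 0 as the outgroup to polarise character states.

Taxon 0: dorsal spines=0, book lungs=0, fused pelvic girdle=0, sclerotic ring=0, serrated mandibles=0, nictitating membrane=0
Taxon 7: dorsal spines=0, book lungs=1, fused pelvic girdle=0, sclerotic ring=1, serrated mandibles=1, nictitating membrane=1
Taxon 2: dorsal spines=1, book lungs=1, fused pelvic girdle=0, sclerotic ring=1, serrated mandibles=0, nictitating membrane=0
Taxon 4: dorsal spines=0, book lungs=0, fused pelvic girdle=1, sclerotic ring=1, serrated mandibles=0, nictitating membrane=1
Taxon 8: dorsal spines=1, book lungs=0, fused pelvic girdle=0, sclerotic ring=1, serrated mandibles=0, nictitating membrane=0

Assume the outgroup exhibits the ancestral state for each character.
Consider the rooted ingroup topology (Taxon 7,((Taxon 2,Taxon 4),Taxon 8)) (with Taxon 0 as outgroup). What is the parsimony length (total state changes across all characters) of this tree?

9

Map each character onto (Taxon 7,((Taxon 2,Taxon 4),Taxon 8)) (rooted by Taxon 0) and count the minimum state changes it requires (Fitch parsimony):
dorsal spines: 2; book lungs: 2; fused pelvic girdle: 1; sclerotic ring: 1; serrated mandibles: 1; nictitating membrane: 2.
Total tree length = 9.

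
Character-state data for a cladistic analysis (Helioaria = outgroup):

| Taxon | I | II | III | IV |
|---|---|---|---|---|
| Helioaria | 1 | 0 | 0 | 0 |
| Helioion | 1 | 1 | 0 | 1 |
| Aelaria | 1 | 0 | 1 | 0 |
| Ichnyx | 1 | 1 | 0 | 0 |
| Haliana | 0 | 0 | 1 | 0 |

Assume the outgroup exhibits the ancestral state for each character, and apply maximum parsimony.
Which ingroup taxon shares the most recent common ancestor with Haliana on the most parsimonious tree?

Character polarity is set by the outgroup: the derived state is whichever differs from the outgroup's state, so for I the derived state is '0', and for the remaining characters it is '1'.
I: derived state '0' in Haliana only — an autapomorphy, so it tells us nothing about relationships among taxa.
II (derived state '1') is shared by Helioion and Ichnyx — a synapomorphy uniting that clade.
Only Aelaria and Haliana show the derived state '1' for III, supporting them as a clade.
IV (derived state '1') is unique to Helioion (autapomorphy; uninformative for grouping).
Most parsimonious ingroup topology: ((Helioion,Ichnyx),(Aelaria,Haliana)).
Haliana and Aelaria form a cherry on this tree, so they are sister taxa.

Aelaria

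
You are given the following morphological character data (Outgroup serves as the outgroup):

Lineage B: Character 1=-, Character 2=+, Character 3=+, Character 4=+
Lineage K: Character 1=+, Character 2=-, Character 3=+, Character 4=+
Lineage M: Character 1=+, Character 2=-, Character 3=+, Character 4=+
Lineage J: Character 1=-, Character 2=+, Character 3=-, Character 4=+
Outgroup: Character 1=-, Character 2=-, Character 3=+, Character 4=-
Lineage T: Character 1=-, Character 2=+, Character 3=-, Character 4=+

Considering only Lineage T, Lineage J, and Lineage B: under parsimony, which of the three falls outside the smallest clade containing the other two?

Character polarity is set by the outgroup: the derived state is whichever differs from the outgroup's state, so for Character 3 the derived state is '-', and for the remaining characters it is '+'.
Character 1 (derived state '+') is shared by Lineage K and Lineage M — a synapomorphy uniting that clade.
Only Lineage B, Lineage J, and Lineage T show the derived state '+' for Character 2, supporting them as a clade.
Character 3: derived state '-' in Lineage J and Lineage T only — synapomorphy for {Lineage J, Lineage T}.
All ingroup taxa share the derived state '+' for Character 4; it defines the ingroup but does not resolve relationships within it.
Most parsimonious ingroup topology: ((Lineage M,Lineage K),(Lineage B,(Lineage J,Lineage T))).
Lineage T and Lineage J share a more recent common ancestor with each other than either does with Lineage B, so Lineage B is the least closely related of the three.

Lineage B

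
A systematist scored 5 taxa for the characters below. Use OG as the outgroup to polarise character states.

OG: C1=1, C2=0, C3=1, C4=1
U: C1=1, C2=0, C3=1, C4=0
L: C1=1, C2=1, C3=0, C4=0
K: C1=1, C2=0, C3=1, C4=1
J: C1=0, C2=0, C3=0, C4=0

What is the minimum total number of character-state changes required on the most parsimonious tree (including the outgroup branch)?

4

Character polarity is set by the outgroup: the derived state is whichever differs from the outgroup's state, so for C1, C3, C4 the derived state is '0', and for the remaining characters it is '1'.
C1 (derived state '0') is unique to J (autapomorphy; uninformative for grouping).
C2: derived state '1' in L only — an autapomorphy, so it tells us nothing about relationships among taxa.
C3: derived state '0' in J and L only — synapomorphy for {J, L}.
C4 (derived state '0') is shared by J, L, and U — a synapomorphy uniting that clade.
Most parsimonious ingroup topology: ((U,(L,J)),K).
Changes per character on this tree: C1: 1; C2: 1; C3: 1; C4: 1.
Total = 4.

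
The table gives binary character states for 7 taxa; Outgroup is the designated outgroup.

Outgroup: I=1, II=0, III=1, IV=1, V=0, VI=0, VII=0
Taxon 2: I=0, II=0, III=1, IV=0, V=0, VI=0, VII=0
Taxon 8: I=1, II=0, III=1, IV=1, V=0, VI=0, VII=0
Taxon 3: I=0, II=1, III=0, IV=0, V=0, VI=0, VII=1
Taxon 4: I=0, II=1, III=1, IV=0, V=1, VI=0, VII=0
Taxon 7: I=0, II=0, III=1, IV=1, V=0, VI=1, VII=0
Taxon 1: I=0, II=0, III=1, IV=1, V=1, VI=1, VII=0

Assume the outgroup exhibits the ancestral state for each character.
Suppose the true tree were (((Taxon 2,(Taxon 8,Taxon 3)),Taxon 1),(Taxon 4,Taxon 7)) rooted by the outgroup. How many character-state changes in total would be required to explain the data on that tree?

13

Map each character onto (((Taxon 2,(Taxon 8,Taxon 3)),Taxon 1),(Taxon 4,Taxon 7)) (rooted by Outgroup) and count the minimum state changes it requires (Fitch parsimony):
I: 2; II: 2; III: 1; IV: 3; V: 2; VI: 2; VII: 1.
Total tree length = 13.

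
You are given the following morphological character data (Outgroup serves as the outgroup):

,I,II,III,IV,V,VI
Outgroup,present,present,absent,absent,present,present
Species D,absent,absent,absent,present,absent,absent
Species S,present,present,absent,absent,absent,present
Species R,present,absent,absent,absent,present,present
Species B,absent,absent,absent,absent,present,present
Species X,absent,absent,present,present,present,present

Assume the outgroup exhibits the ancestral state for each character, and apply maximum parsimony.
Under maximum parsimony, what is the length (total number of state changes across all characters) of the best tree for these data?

Character polarity is set by the outgroup: the derived state is whichever differs from the outgroup's state, so for I, II, V, VI the derived state is 'absent', and for the remaining characters it is 'present'.
Only Species B, Species D, and Species X show the derived state 'absent' for I, supporting them as a clade.
II: derived state 'absent' in Species B, Species D, Species R, and Species X only — synapomorphy for {Species B, Species D, Species R, Species X}.
III (derived state 'present') is unique to Species X (autapomorphy; uninformative for grouping).
IV: derived state 'present' in Species D and Species X only — synapomorphy for {Species D, Species X}.
V (state 'absent') occurs in Species D and Species S but conflicts with the nesting implied by the other characters — most parsimoniously interpreted as homoplasy.
VI: derived state 'absent' in Species D only — an autapomorphy, so it tells us nothing about relationships among taxa.
Most parsimonious ingroup topology: ((((Species D,Species X),Species B),Species R),Species S).
Changes per character on this tree: I: 1; II: 1; III: 1; IV: 1; V: 2; VI: 1.
Total = 7.

7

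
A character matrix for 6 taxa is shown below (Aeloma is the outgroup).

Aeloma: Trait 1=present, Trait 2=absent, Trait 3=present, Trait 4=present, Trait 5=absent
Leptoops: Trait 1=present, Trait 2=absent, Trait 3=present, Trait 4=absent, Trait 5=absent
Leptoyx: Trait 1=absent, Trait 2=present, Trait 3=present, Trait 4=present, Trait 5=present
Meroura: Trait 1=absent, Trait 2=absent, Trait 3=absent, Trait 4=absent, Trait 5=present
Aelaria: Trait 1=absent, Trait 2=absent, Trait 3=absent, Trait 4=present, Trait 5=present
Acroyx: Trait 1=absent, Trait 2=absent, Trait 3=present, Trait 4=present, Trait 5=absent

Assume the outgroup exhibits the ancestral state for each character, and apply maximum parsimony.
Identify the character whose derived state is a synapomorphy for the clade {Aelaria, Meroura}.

Trait 3

Character polarity is set by the outgroup: the derived state is whichever differs from the outgroup's state, so for Trait 1, Trait 3, Trait 4 the derived state is 'absent', and for the remaining characters it is 'present'.
Only Acroyx, Aelaria, Leptoyx, and Meroura show the derived state 'absent' for Trait 1, supporting them as a clade.
Trait 2: derived state 'present' in Leptoyx only — an autapomorphy, so it tells us nothing about relationships among taxa.
Only Aelaria and Meroura show the derived state 'absent' for Trait 3, supporting them as a clade.
Trait 4 (state 'absent') occurs in Leptoops and Meroura but conflicts with the nesting implied by the other characters — most parsimoniously interpreted as homoplasy.
Trait 5: derived state 'present' in Aelaria, Leptoyx, and Meroura only — synapomorphy for {Aelaria, Leptoyx, Meroura}.
Most parsimonious ingroup topology: (Leptoops,((Leptoyx,(Meroura,Aelaria)),Acroyx)).
The clade {Aelaria, Meroura} is supported by Trait 3: its derived state 'absent' occurs in exactly those taxa and in no other taxon (including the outgroup).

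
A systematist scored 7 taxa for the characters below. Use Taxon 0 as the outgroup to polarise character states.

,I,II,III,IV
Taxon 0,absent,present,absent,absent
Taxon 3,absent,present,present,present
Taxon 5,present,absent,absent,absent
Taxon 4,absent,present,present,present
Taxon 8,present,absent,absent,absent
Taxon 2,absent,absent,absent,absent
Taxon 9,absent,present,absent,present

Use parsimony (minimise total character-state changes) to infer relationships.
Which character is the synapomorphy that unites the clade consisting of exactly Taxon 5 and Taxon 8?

Character polarity is set by the outgroup: the derived state is whichever differs from the outgroup's state, so for II the derived state is 'absent', and for the remaining characters it is 'present'.
I (derived state 'present') is shared by Taxon 5 and Taxon 8 — a synapomorphy uniting that clade.
Only Taxon 2, Taxon 5, and Taxon 8 show the derived state 'absent' for II, supporting them as a clade.
III (derived state 'present') is shared by Taxon 3 and Taxon 4 — a synapomorphy uniting that clade.
IV: derived state 'present' in Taxon 3, Taxon 4, and Taxon 9 only — synapomorphy for {Taxon 3, Taxon 4, Taxon 9}.
Most parsimonious ingroup topology: (((Taxon 3,Taxon 4),Taxon 9),((Taxon 5,Taxon 8),Taxon 2)).
The clade {Taxon 5, Taxon 8} is supported by I: its derived state 'present' occurs in exactly those taxa and in no other taxon (including the outgroup).

I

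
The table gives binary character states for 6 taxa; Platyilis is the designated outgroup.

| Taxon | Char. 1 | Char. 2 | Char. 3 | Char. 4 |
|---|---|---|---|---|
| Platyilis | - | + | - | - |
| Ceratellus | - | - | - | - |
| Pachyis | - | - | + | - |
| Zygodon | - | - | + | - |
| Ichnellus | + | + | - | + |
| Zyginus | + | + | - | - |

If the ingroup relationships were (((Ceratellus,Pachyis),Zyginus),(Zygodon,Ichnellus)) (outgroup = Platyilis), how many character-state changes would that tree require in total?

Map each character onto (((Ceratellus,Pachyis),Zyginus),(Zygodon,Ichnellus)) (rooted by Platyilis) and count the minimum state changes it requires (Fitch parsimony):
Char. 1: 2; Char. 2: 2; Char. 3: 2; Char. 4: 1.
Total tree length = 7.

7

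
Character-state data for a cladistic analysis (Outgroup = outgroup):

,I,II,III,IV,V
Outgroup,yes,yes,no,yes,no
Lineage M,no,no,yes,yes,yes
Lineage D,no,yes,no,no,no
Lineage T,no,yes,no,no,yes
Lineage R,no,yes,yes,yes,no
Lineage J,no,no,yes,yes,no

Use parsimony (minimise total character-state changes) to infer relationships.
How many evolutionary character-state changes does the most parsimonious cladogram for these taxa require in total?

6

Character polarity is set by the outgroup: the derived state is whichever differs from the outgroup's state, so for I, II, IV the derived state is 'no', and for the remaining characters it is 'yes'.
I (derived state 'no') is shared by all ingroup taxa — unites the whole ingroup.
II (derived state 'no') is shared by Lineage J and Lineage M — a synapomorphy uniting that clade.
III (derived state 'yes') is shared by Lineage J, Lineage M, and Lineage R — a synapomorphy uniting that clade.
IV (derived state 'no') is shared by Lineage D and Lineage T — a synapomorphy uniting that clade.
V (state 'yes') occurs in Lineage M and Lineage T but conflicts with the nesting implied by the other characters — most parsimoniously interpreted as homoplasy.
Most parsimonious ingroup topology: (((Lineage M,Lineage J),Lineage R),(Lineage D,Lineage T)).
Changes per character on this tree: I: 1; II: 1; III: 1; IV: 1; V: 2.
Total = 6.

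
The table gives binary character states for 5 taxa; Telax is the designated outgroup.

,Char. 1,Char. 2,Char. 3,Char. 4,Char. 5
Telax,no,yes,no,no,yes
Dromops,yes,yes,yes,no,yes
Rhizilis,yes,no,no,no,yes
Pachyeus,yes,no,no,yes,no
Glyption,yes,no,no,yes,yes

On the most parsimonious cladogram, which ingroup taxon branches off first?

Dromops

Character polarity is set by the outgroup: the derived state is whichever differs from the outgroup's state, so for Char. 2, Char. 5 the derived state is 'no', and for the remaining characters it is 'yes'.
Char. 1 (derived state 'yes') is shared by all ingroup taxa — unites the whole ingroup.
Only Glyption, Pachyeus, and Rhizilis show the derived state 'no' for Char. 2, supporting them as a clade.
Char. 3 (derived state 'yes') is unique to Dromops (autapomorphy; uninformative for grouping).
Char. 4 (derived state 'yes') is shared by Glyption and Pachyeus — a synapomorphy uniting that clade.
Char. 5 (derived state 'no') is unique to Pachyeus (autapomorphy; uninformative for grouping).
Most parsimonious ingroup topology: (Dromops,(Rhizilis,(Pachyeus,Glyption))).
Dromops is sister to the clade containing all other ingroup taxa, so it is the earliest-diverging (most basal) ingroup lineage.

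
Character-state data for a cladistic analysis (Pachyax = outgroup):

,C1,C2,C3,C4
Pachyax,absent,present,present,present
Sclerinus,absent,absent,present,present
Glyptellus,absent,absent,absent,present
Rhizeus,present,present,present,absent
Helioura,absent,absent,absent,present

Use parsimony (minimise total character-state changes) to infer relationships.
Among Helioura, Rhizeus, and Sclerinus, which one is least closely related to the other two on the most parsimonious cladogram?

Character polarity is set by the outgroup: the derived state is whichever differs from the outgroup's state, so for C2, C3, C4 the derived state is 'absent', and for the remaining characters it is 'present'.
C1 (derived state 'present') is unique to Rhizeus (autapomorphy; uninformative for grouping).
C2: derived state 'absent' in Glyptellus, Helioura, and Sclerinus only — synapomorphy for {Glyptellus, Helioura, Sclerinus}.
Only Glyptellus and Helioura show the derived state 'absent' for C3, supporting them as a clade.
C4 (derived state 'absent') is unique to Rhizeus (autapomorphy; uninformative for grouping).
Most parsimonious ingroup topology: ((Sclerinus,(Glyptellus,Helioura)),Rhizeus).
Helioura and Sclerinus share a more recent common ancestor with each other than either does with Rhizeus, so Rhizeus is the least closely related of the three.

Rhizeus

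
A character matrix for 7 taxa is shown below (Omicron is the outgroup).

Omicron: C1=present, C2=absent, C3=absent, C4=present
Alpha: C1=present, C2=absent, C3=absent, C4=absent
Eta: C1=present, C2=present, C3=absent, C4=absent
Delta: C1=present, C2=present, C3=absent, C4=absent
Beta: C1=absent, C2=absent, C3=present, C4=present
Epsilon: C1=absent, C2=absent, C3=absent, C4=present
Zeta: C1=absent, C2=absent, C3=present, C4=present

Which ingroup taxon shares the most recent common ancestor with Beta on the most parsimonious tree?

Character polarity is set by the outgroup: the derived state is whichever differs from the outgroup's state, so for C1, C4 the derived state is 'absent', and for the remaining characters it is 'present'.
Only Beta, Epsilon, and Zeta show the derived state 'absent' for C1, supporting them as a clade.
Only Delta and Eta show the derived state 'present' for C2, supporting them as a clade.
Only Beta and Zeta show the derived state 'present' for C3, supporting them as a clade.
Only Alpha, Delta, and Eta show the derived state 'absent' for C4, supporting them as a clade.
Most parsimonious ingroup topology: ((Alpha,(Eta,Delta)),((Beta,Zeta),Epsilon)).
Beta and Zeta form a cherry on this tree, so they are sister taxa.

Zeta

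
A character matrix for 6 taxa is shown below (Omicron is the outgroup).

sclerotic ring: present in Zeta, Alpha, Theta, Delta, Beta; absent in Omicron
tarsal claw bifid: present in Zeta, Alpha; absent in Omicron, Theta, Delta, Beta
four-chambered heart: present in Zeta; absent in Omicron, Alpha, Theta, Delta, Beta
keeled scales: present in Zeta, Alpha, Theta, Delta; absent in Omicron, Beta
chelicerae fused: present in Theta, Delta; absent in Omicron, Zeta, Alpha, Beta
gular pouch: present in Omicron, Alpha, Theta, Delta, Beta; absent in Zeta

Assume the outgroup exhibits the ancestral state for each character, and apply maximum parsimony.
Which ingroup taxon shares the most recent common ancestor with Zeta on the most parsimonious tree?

Alpha

Character polarity is set by the outgroup: the derived state is whichever differs from the outgroup's state, so for gular pouch the derived state is 'absent', and for the remaining characters it is 'present'.
All ingroup taxa share the derived state 'present' for sclerotic ring; it defines the ingroup but does not resolve relationships within it.
tarsal claw bifid: derived state 'present' in Alpha and Zeta only — synapomorphy for {Alpha, Zeta}.
four-chambered heart (derived state 'present') is unique to Zeta (autapomorphy; uninformative for grouping).
keeled scales (derived state 'present') is shared by Alpha, Delta, Theta, and Zeta — a synapomorphy uniting that clade.
chelicerae fused: derived state 'present' in Delta and Theta only — synapomorphy for {Delta, Theta}.
gular pouch: derived state 'absent' in Zeta only — an autapomorphy, so it tells us nothing about relationships among taxa.
Most parsimonious ingroup topology: (((Zeta,Alpha),(Theta,Delta)),Beta).
Zeta and Alpha form a cherry on this tree, so they are sister taxa.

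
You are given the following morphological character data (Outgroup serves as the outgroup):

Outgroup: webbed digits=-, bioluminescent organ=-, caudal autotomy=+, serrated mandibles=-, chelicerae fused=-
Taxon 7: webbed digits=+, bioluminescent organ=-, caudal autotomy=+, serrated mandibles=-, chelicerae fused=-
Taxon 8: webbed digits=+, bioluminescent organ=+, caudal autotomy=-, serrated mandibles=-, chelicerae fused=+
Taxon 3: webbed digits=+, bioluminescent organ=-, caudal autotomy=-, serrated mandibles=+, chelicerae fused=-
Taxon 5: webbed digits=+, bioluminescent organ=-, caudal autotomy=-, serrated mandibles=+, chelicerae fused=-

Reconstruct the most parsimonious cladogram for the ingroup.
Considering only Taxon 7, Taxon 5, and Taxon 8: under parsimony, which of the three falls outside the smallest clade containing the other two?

Taxon 7

Character polarity is set by the outgroup: the derived state is whichever differs from the outgroup's state, so for caudal autotomy the derived state is '-', and for the remaining characters it is '+'.
webbed digits (derived state '+') is shared by all ingroup taxa — unites the whole ingroup.
bioluminescent organ (derived state '+') is unique to Taxon 8 (autapomorphy; uninformative for grouping).
Only Taxon 3, Taxon 5, and Taxon 8 show the derived state '-' for caudal autotomy, supporting them as a clade.
serrated mandibles: derived state '+' in Taxon 3 and Taxon 5 only — synapomorphy for {Taxon 3, Taxon 5}.
chelicerae fused: derived state '+' in Taxon 8 only — an autapomorphy, so it tells us nothing about relationships among taxa.
Most parsimonious ingroup topology: (Taxon 7,(Taxon 8,(Taxon 3,Taxon 5))).
Taxon 5 and Taxon 8 share a more recent common ancestor with each other than either does with Taxon 7, so Taxon 7 is the least closely related of the three.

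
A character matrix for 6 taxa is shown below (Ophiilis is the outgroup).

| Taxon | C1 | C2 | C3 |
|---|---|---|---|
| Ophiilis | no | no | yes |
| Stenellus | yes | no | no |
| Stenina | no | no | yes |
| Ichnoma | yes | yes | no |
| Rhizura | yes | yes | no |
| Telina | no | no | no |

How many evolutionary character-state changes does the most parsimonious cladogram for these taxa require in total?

Character polarity is set by the outgroup: the derived state is whichever differs from the outgroup's state, so for C3 the derived state is 'no', and for the remaining characters it is 'yes'.
C1: derived state 'yes' in Ichnoma, Rhizura, and Stenellus only — synapomorphy for {Ichnoma, Rhizura, Stenellus}.
C2 (derived state 'yes') is shared by Ichnoma and Rhizura — a synapomorphy uniting that clade.
C3 (derived state 'no') is shared by Ichnoma, Rhizura, Stenellus, and Telina — a synapomorphy uniting that clade.
Most parsimonious ingroup topology: (((Stenellus,(Ichnoma,Rhizura)),Telina),Stenina).
Changes per character on this tree: C1: 1; C2: 1; C3: 1.
Total = 3.

3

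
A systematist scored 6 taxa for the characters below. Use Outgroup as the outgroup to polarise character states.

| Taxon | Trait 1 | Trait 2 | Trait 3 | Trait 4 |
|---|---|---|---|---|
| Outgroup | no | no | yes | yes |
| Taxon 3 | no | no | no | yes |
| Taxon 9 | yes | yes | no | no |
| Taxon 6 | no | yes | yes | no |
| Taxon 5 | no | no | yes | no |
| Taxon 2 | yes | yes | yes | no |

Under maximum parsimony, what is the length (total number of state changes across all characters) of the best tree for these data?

5

Character polarity is set by the outgroup: the derived state is whichever differs from the outgroup's state, so for Trait 3, Trait 4 the derived state is 'no', and for the remaining characters it is 'yes'.
Only Taxon 2 and Taxon 9 show the derived state 'yes' for Trait 1, supporting them as a clade.
Trait 2 (derived state 'yes') is shared by Taxon 2, Taxon 6, and Taxon 9 — a synapomorphy uniting that clade.
Trait 3 (state 'no') occurs in Taxon 3 and Taxon 9 but conflicts with the nesting implied by the other characters — most parsimoniously interpreted as homoplasy.
Trait 4 (derived state 'no') is shared by Taxon 2, Taxon 5, Taxon 6, and Taxon 9 — a synapomorphy uniting that clade.
Most parsimonious ingroup topology: (Taxon 3,(((Taxon 9,Taxon 2),Taxon 6),Taxon 5)).
Changes per character on this tree: Trait 1: 1; Trait 2: 1; Trait 3: 2; Trait 4: 1.
Total = 5.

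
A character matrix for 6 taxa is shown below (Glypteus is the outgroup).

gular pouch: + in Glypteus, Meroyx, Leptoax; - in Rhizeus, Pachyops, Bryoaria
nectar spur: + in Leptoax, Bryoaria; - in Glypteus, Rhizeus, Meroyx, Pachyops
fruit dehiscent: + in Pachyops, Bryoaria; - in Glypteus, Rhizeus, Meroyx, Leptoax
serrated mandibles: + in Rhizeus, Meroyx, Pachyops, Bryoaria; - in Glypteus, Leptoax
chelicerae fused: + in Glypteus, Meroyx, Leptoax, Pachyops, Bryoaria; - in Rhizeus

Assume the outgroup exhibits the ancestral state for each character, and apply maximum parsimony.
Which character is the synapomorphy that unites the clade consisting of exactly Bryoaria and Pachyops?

fruit dehiscent

Character polarity is set by the outgroup: the derived state is whichever differs from the outgroup's state, so for gular pouch, chelicerae fused the derived state is '-', and for the remaining characters it is '+'.
gular pouch (derived state '-') is shared by Bryoaria, Pachyops, and Rhizeus — a synapomorphy uniting that clade.
nectar spur groups Bryoaria and Leptoax, which is incompatible with the clades supported by the remaining characters; treating it as convergent (homoplasy) costs fewer steps than any alternative tree.
Only Bryoaria and Pachyops show the derived state '+' for fruit dehiscent, supporting them as a clade.
Only Bryoaria, Meroyx, Pachyops, and Rhizeus show the derived state '+' for serrated mandibles, supporting them as a clade.
chelicerae fused: derived state '-' in Rhizeus only — an autapomorphy, so it tells us nothing about relationships among taxa.
Most parsimonious ingroup topology: (((Rhizeus,(Pachyops,Bryoaria)),Meroyx),Leptoax).
The clade {Bryoaria, Pachyops} is supported by fruit dehiscent: its derived state '+' occurs in exactly those taxa and in no other taxon (including the outgroup).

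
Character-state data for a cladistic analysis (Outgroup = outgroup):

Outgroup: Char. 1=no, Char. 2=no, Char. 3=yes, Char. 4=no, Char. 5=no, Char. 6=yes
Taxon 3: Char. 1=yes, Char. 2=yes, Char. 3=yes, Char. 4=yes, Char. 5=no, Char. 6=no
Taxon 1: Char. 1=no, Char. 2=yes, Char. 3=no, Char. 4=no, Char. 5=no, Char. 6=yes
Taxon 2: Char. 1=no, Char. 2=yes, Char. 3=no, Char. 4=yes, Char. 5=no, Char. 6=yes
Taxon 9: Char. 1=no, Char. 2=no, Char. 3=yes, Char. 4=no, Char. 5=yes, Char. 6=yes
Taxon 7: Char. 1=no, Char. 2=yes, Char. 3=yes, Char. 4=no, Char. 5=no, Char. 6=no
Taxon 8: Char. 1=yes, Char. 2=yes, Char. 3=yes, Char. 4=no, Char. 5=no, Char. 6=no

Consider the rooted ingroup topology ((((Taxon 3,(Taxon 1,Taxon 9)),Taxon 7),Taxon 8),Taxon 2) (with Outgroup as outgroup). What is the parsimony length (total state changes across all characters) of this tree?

11

Map each character onto ((((Taxon 3,(Taxon 1,Taxon 9)),Taxon 7),Taxon 8),Taxon 2) (rooted by Outgroup) and count the minimum state changes it requires (Fitch parsimony):
Char. 1: 2; Char. 2: 2; Char. 3: 2; Char. 4: 2; Char. 5: 1; Char. 6: 2.
Total tree length = 11.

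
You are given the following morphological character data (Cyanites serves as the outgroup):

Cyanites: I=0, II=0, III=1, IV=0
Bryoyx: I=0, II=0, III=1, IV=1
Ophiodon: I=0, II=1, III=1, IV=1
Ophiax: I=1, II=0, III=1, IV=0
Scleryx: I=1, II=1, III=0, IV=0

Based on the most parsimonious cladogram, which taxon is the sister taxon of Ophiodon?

Character polarity is set by the outgroup: the derived state is whichever differs from the outgroup's state, so for III the derived state is '0', and for the remaining characters it is '1'.
I: derived state '1' in Ophiax and Scleryx only — synapomorphy for {Ophiax, Scleryx}.
II (state '1') occurs in Ophiodon and Scleryx but conflicts with the nesting implied by the other characters — most parsimoniously interpreted as homoplasy.
III: derived state '0' in Scleryx only — an autapomorphy, so it tells us nothing about relationships among taxa.
IV (derived state '1') is shared by Bryoyx and Ophiodon — a synapomorphy uniting that clade.
Most parsimonious ingroup topology: ((Bryoyx,Ophiodon),(Ophiax,Scleryx)).
Ophiodon and Bryoyx form a cherry on this tree, so they are sister taxa.

Bryoyx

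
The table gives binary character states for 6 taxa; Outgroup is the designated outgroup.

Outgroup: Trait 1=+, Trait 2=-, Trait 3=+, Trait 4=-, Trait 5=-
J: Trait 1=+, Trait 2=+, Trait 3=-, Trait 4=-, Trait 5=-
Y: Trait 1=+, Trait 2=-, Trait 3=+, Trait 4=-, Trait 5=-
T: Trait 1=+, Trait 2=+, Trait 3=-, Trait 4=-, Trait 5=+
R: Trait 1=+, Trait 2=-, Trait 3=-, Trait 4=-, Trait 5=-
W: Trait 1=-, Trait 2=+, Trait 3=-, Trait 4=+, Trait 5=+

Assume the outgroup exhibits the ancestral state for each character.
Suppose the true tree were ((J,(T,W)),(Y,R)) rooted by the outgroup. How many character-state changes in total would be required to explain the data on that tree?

6

Map each character onto ((J,(T,W)),(Y,R)) (rooted by Outgroup) and count the minimum state changes it requires (Fitch parsimony):
Trait 1: 1; Trait 2: 1; Trait 3: 2; Trait 4: 1; Trait 5: 1.
Total tree length = 6.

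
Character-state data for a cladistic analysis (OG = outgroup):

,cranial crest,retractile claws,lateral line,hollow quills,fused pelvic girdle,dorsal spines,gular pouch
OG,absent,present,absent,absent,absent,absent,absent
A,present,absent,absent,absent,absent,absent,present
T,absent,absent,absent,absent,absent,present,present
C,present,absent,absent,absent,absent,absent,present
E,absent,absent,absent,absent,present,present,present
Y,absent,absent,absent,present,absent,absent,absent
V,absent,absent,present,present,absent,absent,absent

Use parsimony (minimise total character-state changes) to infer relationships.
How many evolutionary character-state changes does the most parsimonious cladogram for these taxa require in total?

Character polarity is set by the outgroup: the derived state is whichever differs from the outgroup's state, so for retractile claws the derived state is 'absent', and for the remaining characters it is 'present'.
cranial crest: derived state 'present' in A and C only — synapomorphy for {A, C}.
retractile claws (derived state 'absent') is shared by all ingroup taxa — unites the whole ingroup.
lateral line: derived state 'present' in V only — an autapomorphy, so it tells us nothing about relationships among taxa.
hollow quills: derived state 'present' in V and Y only — synapomorphy for {V, Y}.
fused pelvic girdle: derived state 'present' in E only — an autapomorphy, so it tells us nothing about relationships among taxa.
dorsal spines: derived state 'present' in E and T only — synapomorphy for {E, T}.
gular pouch (derived state 'present') is shared by A, C, E, and T — a synapomorphy uniting that clade.
Most parsimonious ingroup topology: (((A,C),(T,E)),(Y,V)).
Changes per character on this tree: cranial crest: 1; retractile claws: 1; lateral line: 1; hollow quills: 1; fused pelvic girdle: 1; dorsal spines: 1; gular pouch: 1.
Total = 7.

7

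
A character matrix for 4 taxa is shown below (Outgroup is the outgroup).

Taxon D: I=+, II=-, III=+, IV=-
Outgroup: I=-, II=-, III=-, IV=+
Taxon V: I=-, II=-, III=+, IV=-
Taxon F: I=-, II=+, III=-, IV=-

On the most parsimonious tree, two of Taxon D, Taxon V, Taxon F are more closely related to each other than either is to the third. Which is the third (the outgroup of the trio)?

Taxon F

Character polarity is set by the outgroup: the derived state is whichever differs from the outgroup's state, so for IV the derived state is '-', and for the remaining characters it is '+'.
I (derived state '+') is unique to Taxon D (autapomorphy; uninformative for grouping).
II (derived state '+') is unique to Taxon F (autapomorphy; uninformative for grouping).
III: derived state '+' in Taxon D and Taxon V only — synapomorphy for {Taxon D, Taxon V}.
IV (derived state '-') is shared by all ingroup taxa — unites the whole ingroup.
Most parsimonious ingroup topology: ((Taxon V,Taxon D),Taxon F).
Taxon D and Taxon V share a more recent common ancestor with each other than either does with Taxon F, so Taxon F is the least closely related of the three.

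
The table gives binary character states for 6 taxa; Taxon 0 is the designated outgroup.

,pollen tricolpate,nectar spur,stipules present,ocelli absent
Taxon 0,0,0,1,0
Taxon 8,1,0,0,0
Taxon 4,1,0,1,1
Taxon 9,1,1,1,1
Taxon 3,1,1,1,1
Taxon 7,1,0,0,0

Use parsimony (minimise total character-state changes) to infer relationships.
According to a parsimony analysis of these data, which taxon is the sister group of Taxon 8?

Character polarity is set by the outgroup: the derived state is whichever differs from the outgroup's state, so for stipules present the derived state is '0', and for the remaining characters it is '1'.
pollen tricolpate (derived state '1') is shared by all ingroup taxa — unites the whole ingroup.
nectar spur (derived state '1') is shared by Taxon 3 and Taxon 9 — a synapomorphy uniting that clade.
stipules present (derived state '0') is shared by Taxon 7 and Taxon 8 — a synapomorphy uniting that clade.
ocelli absent (derived state '1') is shared by Taxon 3, Taxon 4, and Taxon 9 — a synapomorphy uniting that clade.
Most parsimonious ingroup topology: ((Taxon 8,Taxon 7),(Taxon 4,(Taxon 9,Taxon 3))).
Taxon 8 and Taxon 7 form a cherry on this tree, so they are sister taxa.

Taxon 7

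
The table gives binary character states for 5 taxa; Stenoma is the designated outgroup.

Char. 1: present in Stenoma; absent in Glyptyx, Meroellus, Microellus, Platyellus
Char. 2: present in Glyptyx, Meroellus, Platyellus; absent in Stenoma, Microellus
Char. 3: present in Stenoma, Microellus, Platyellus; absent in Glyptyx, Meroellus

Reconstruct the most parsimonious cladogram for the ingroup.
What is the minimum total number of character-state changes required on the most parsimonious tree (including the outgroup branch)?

3

Character polarity is set by the outgroup: the derived state is whichever differs from the outgroup's state, so for Char. 1, Char. 3 the derived state is 'absent', and for the remaining characters it is 'present'.
All ingroup taxa share the derived state 'absent' for Char. 1; it defines the ingroup but does not resolve relationships within it.
Char. 2 (derived state 'present') is shared by Glyptyx, Meroellus, and Platyellus — a synapomorphy uniting that clade.
Char. 3: derived state 'absent' in Glyptyx and Meroellus only — synapomorphy for {Glyptyx, Meroellus}.
Most parsimonious ingroup topology: (((Glyptyx,Meroellus),Platyellus),Microellus).
Changes per character on this tree: Char. 1: 1; Char. 2: 1; Char. 3: 1.
Total = 3.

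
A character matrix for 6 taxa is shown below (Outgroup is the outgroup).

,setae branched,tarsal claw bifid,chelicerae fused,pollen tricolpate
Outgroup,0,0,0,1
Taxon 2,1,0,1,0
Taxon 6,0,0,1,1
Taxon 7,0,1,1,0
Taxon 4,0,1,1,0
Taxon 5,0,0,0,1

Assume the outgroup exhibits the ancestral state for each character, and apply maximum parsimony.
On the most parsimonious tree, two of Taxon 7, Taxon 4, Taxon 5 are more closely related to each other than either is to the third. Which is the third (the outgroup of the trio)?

Taxon 5

Character polarity is set by the outgroup: the derived state is whichever differs from the outgroup's state, so for pollen tricolpate the derived state is '0', and for the remaining characters it is '1'.
setae branched: derived state '1' in Taxon 2 only — an autapomorphy, so it tells us nothing about relationships among taxa.
tarsal claw bifid (derived state '1') is shared by Taxon 4 and Taxon 7 — a synapomorphy uniting that clade.
Only Taxon 2, Taxon 4, Taxon 6, and Taxon 7 show the derived state '1' for chelicerae fused, supporting them as a clade.
pollen tricolpate: derived state '0' in Taxon 2, Taxon 4, and Taxon 7 only — synapomorphy for {Taxon 2, Taxon 4, Taxon 7}.
Most parsimonious ingroup topology: (((Taxon 2,(Taxon 7,Taxon 4)),Taxon 6),Taxon 5).
Taxon 4 and Taxon 7 share a more recent common ancestor with each other than either does with Taxon 5, so Taxon 5 is the least closely related of the three.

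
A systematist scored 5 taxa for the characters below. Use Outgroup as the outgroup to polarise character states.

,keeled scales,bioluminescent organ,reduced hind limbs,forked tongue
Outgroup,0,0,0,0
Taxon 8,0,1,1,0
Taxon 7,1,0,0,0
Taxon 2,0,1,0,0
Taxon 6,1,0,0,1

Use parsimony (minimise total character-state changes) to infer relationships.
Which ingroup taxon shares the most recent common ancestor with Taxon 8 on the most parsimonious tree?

The outgroup has state '0' for every character, so '1' is the derived state throughout.
keeled scales: derived state '1' in Taxon 6 and Taxon 7 only — synapomorphy for {Taxon 6, Taxon 7}.
bioluminescent organ: derived state '1' in Taxon 2 and Taxon 8 only — synapomorphy for {Taxon 2, Taxon 8}.
reduced hind limbs (derived state '1') is unique to Taxon 8 (autapomorphy; uninformative for grouping).
forked tongue (derived state '1') is unique to Taxon 6 (autapomorphy; uninformative for grouping).
Most parsimonious ingroup topology: ((Taxon 8,Taxon 2),(Taxon 7,Taxon 6)).
Taxon 8 and Taxon 2 form a cherry on this tree, so they are sister taxa.

Taxon 2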